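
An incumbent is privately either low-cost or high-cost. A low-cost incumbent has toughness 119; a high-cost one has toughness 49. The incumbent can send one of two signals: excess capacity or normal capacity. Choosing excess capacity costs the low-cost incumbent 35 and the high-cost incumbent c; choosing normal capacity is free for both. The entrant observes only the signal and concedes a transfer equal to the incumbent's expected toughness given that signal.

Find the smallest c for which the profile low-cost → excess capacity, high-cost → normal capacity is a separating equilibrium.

70

Under separation: excess capacity → low-cost (pays 119); normal capacity → high-cost (pays 49).
Low-cost: 119 − 35 = 84 ≥ 49 − 0 = 49. Holds regardless of c. ✓
High-cost: 49 − 0 ≥ 119 − c, so c ≥ 119 − 49 = 70.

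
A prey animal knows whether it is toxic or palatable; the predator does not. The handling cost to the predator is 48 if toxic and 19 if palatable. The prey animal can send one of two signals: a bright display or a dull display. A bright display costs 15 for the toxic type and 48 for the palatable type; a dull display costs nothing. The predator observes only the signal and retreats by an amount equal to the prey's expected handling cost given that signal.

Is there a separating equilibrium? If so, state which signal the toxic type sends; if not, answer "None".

Try toxic → bright display, palatable → dull display:
  If types separate, bright display earns payment 48 and dull display earns 19.
  Toxic: bright display gives 48 − 15 = 33; dull display gives 19 − 0 = 19. No deviation. ✓
  Palatable: dull display gives 19 − 0 = 19; bright display gives 48 − 48 = 0. No deviation. ✓
Both hold — the toxic type sends bright display.

bright display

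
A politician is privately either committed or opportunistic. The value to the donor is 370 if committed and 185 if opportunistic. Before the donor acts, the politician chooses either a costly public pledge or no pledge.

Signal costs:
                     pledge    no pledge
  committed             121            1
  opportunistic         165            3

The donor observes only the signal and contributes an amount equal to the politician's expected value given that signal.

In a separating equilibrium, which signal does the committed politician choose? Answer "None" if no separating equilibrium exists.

Try committed → pledge, opportunistic → no pledge:
  If types separate, pledge earns payment 370 and no pledge earns 185.
  Committed: pledge gives 370 − 121 = 249; no pledge gives 185 − 1 = 184. No deviation. ✓
  Opportunistic: no pledge gives 185 − 3 = 182; pledge gives 370 − 165 = 205. Would deviate. ✗
Try committed → no pledge, opportunistic → pledge:
  If types separate, no pledge earns payment 370 and pledge earns 185.
  Committed: no pledge gives 370 − 1 = 369; pledge gives 185 − 121 = 64. No deviation. ✓
  Opportunistic: pledge gives 185 − 165 = 20; no pledge gives 370 − 3 = 367. Would deviate. ✗
Neither assignment is incentive-compatible.

None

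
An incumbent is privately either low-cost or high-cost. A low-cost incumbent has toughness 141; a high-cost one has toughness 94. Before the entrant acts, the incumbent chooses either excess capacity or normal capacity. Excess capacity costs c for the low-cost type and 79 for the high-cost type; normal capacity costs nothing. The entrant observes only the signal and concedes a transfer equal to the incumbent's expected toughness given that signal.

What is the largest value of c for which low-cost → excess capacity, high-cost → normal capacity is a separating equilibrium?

47

Under separation: excess capacity → low-cost (pays 141); normal capacity → high-cost (pays 94).
High-cost: 94 − 0 = 94 ≥ 141 − 79 = 62. Holds regardless of c. ✓
Low-cost: 141 − c ≥ 94 − 0, so c ≤ 141 − 94 = 47.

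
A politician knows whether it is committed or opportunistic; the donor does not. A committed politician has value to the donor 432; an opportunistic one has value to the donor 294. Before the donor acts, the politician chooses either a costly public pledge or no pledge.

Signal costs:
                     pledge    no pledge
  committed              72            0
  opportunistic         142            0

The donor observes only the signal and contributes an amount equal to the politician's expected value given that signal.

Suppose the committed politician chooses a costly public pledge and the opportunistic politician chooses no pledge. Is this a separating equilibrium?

If types separate, pledge earns payment 432 and no pledge earns 294.
Committed: pledge gives 432 − 72 = 360; no pledge gives 294 − 0 = 294. No deviation. ✓
Opportunistic: no pledge gives 294 − 0 = 294; pledge gives 432 − 142 = 290. No deviation. ✓
Both incentive constraints hold.

Yes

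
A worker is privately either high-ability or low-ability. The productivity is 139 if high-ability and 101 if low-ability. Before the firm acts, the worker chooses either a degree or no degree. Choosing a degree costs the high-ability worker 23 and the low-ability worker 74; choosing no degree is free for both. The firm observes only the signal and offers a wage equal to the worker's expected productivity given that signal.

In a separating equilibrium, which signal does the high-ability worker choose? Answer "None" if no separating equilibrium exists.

Try high-ability → degree, low-ability → no degree:
  Under separation the firm infers type exactly: degree → high-ability (pays 139), no degree → low-ability (pays 101).
  High-ability: degree gives 139 − 23 = 116; no degree gives 101 − 0 = 101. No deviation. ✓
  Low-ability: no degree gives 101 − 0 = 101; degree gives 139 − 74 = 65. No deviation. ✓
Both hold — the high-ability type sends degree.

degree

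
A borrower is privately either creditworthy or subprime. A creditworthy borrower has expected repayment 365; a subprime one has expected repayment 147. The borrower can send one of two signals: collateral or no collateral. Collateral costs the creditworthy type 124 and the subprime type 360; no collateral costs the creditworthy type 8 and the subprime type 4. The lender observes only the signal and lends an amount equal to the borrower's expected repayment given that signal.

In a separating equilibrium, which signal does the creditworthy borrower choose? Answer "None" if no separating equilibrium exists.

collateral

Try creditworthy → collateral, subprime → no collateral:
  If types separate, collateral earns payment 365 and no collateral earns 147.
  Creditworthy: collateral gives 365 − 124 = 241; no collateral gives 147 − 8 = 139. No deviation. ✓
  Subprime: no collateral gives 147 − 4 = 143; collateral gives 365 − 360 = 5. No deviation. ✓
Both hold — the creditworthy type sends collateral.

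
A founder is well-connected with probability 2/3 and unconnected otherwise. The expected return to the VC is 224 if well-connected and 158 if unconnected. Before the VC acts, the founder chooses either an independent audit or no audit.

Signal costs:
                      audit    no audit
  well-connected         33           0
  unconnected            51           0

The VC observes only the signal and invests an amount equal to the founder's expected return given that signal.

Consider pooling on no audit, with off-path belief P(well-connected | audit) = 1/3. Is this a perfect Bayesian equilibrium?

Yes

At the pooled signal (no audit) the VC holds the prior 2/3 and pays 2/3·224 + 1/3·158 = 202. Off-path (audit) belief 1/3 gives 1/3·224 + 2/3·158 = 180.
Well-connected: no audit gives 202 − 0 = 202; audit gives 180 − 33 = 147. Stays. ✓
Unconnected: no audit gives 202 − 0 = 202; audit gives 180 − 51 = 129. Stays. ✓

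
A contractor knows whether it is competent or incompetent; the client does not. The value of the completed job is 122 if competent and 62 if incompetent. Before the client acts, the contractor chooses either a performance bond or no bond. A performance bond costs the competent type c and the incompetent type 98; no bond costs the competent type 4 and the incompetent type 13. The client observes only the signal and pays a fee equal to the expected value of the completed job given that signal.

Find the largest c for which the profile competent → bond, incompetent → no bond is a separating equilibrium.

Under separation: bond → competent (pays 122); no bond → incompetent (pays 62).
Incompetent: 62 − 13 = 49 ≥ 122 − 98 = 24. Holds regardless of c. ✓
Competent: 122 − c ≥ 62 − 4, so c ≤ 122 − 58 = 64.

64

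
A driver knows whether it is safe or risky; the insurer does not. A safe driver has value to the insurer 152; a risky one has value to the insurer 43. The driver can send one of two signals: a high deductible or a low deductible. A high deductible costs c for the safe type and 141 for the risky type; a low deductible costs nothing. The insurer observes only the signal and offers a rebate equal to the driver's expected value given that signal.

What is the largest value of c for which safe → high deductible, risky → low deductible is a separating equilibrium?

109

Under separation: high deductible → safe (pays 152); low deductible → risky (pays 43).
Risky: 43 − 0 = 43 ≥ 152 − 141 = 11. Holds regardless of c. ✓
Safe: 152 − c ≥ 43 − 0, so c ≤ 152 − 43 = 109.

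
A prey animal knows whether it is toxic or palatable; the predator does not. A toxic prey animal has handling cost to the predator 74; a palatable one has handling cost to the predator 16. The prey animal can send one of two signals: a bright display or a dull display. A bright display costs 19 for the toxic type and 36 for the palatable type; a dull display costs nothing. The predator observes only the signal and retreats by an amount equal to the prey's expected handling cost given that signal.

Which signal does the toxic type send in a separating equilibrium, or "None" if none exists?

None

Try toxic → bright display, palatable → dull display:
  If types separate, bright display earns payment 74 and dull display earns 16.
  Toxic: bright display gives 74 − 19 = 55; dull display gives 16 − 0 = 16. No deviation. ✓
  Palatable: dull display gives 16 − 0 = 16; bright display gives 74 − 36 = 38. Would deviate. ✗
Try toxic → dull display, palatable → bright display:
  If types separate, dull display earns payment 74 and bright display earns 16.
  Toxic: dull display gives 74 − 0 = 74; bright display gives 16 − 19 = -3. No deviation. ✓
  Palatable: bright display gives 16 − 36 = -20; dull display gives 74 − 0 = 74. Would deviate. ✗
Neither assignment is incentive-compatible.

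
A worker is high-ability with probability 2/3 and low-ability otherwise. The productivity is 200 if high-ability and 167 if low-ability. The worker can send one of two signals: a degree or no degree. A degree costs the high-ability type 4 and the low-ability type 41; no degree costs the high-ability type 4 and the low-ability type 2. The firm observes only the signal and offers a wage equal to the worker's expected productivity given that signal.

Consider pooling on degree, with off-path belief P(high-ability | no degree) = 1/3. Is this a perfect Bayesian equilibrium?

No

At the pooled signal (degree) the firm holds the prior 2/3 and pays 2/3·200 + 1/3·167 = 189. Off-path (no degree) belief 1/3 gives 1/3·200 + 2/3·167 = 178.
High-ability: degree gives 189 − 4 = 185; no degree gives 178 − 4 = 174. Stays. ✓
Low-ability: degree gives 189 − 41 = 148; no degree gives 178 − 2 = 176. Deviates. ✗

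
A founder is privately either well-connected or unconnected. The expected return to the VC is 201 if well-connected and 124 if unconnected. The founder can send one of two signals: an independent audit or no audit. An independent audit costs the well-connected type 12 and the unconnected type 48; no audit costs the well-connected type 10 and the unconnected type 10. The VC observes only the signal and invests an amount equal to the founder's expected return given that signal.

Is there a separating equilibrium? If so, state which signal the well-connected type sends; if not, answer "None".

Try well-connected → audit, unconnected → no audit:
  Under separation the VC infers type exactly: audit → well-connected (pays 201), no audit → unconnected (pays 124).
  Well-connected: audit gives 201 − 12 = 189; no audit gives 124 − 10 = 114. No deviation. ✓
  Unconnected: no audit gives 124 − 10 = 114; audit gives 201 − 48 = 153. Would deviate. ✗
Try well-connected → no audit, unconnected → audit:
  Under separation the VC infers type exactly: no audit → well-connected (pays 201), audit → unconnected (pays 124).
  Well-connected: no audit gives 201 − 10 = 191; audit gives 124 − 12 = 112. No deviation. ✓
  Unconnected: audit gives 124 − 48 = 76; no audit gives 201 − 10 = 191. Would deviate. ✗
Neither assignment is incentive-compatible.

None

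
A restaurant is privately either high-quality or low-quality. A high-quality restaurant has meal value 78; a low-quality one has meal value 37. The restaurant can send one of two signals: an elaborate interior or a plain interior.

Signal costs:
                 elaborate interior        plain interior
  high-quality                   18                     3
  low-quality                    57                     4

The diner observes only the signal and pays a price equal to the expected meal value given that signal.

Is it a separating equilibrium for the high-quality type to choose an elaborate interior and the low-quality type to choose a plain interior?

Yes

If types separate, elaborate interior earns payment 78 and plain interior earns 37.
High-quality: elaborate interior gives 78 − 18 = 60; plain interior gives 37 − 3 = 34. No deviation. ✓
Low-quality: plain interior gives 37 − 4 = 33; elaborate interior gives 78 − 57 = 21. No deviation. ✓
Neither type gains from mimicking the other.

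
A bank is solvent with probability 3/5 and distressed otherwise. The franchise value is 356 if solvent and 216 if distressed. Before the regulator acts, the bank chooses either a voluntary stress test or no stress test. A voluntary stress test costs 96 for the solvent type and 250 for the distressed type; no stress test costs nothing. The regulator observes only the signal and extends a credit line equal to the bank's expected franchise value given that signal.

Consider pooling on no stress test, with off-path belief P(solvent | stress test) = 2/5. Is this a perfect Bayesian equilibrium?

Yes

At the pooled signal (no stress test) the regulator holds the prior 3/5 and pays 3/5·356 + 2/5·216 = 300. Off-path (stress test) belief 2/5 gives 2/5·356 + 3/5·216 = 272.
Solvent: no stress test gives 300 − 0 = 300; stress test gives 272 − 96 = 176. Stays. ✓
Distressed: no stress test gives 300 − 0 = 300; stress test gives 272 − 250 = 22. Stays. ✓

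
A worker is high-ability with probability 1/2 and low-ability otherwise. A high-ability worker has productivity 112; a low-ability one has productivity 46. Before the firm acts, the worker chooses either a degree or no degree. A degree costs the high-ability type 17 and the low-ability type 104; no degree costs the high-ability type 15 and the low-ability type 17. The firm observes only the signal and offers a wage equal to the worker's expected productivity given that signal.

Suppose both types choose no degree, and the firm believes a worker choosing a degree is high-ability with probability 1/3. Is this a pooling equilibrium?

At the pooled signal (no degree) the firm holds the prior 1/2 and pays 1/2·112 + 1/2·46 = 79. Off-path (degree) belief 1/3 gives 1/3·112 + 2/3·46 = 68.
High-ability: no degree gives 79 − 15 = 64; degree gives 68 − 17 = 51. Stays. ✓
Low-ability: no degree gives 79 − 17 = 62; degree gives 68 − 104 = -36. Stays. ✓

Yes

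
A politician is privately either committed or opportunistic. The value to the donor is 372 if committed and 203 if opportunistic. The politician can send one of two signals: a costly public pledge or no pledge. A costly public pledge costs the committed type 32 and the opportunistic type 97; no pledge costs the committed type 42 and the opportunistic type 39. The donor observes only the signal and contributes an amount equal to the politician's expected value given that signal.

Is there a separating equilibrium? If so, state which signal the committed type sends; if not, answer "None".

Try committed → pledge, opportunistic → no pledge:
  If types separate, pledge earns payment 372 and no pledge earns 203.
  Committed: pledge gives 372 − 32 = 340; no pledge gives 203 − 42 = 161. No deviation. ✓
  Opportunistic: no pledge gives 203 − 39 = 164; pledge gives 372 − 97 = 275. Would deviate. ✗
Try committed → no pledge, opportunistic → pledge:
  If types separate, no pledge earns payment 372 and pledge earns 203.
  Committed: no pledge gives 372 − 42 = 330; pledge gives 203 − 32 = 171. No deviation. ✓
  Opportunistic: pledge gives 203 − 97 = 106; no pledge gives 372 − 39 = 333. Would deviate. ✗
Neither assignment is incentive-compatible.

None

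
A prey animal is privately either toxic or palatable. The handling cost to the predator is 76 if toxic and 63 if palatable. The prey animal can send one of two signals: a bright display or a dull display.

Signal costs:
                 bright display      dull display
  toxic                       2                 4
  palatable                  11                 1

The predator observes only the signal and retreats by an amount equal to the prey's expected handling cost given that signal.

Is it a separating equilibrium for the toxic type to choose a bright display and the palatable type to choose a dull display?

Under separation the predator infers type exactly: bright display → toxic (pays 76), dull display → palatable (pays 63).
Toxic: bright display gives 76 − 2 = 74; dull display gives 63 − 4 = 59. No deviation. ✓
Palatable: dull display gives 63 − 1 = 62; bright display gives 76 − 11 = 65. Would deviate. ✗

No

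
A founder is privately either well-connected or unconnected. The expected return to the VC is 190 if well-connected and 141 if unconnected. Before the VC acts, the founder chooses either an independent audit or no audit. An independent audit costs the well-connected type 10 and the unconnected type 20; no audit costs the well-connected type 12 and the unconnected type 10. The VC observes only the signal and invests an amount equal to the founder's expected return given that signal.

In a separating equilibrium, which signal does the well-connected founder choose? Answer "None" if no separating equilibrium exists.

None

Try well-connected → audit, unconnected → no audit:
  If types separate, audit earns payment 190 and no audit earns 141.
  Well-connected: audit gives 190 − 10 = 180; no audit gives 141 − 12 = 129. No deviation. ✓
  Unconnected: no audit gives 141 − 10 = 131; audit gives 190 − 20 = 170. Would deviate. ✗
Try well-connected → no audit, unconnected → audit:
  If types separate, no audit earns payment 190 and audit earns 141.
  Well-connected: no audit gives 190 − 12 = 178; audit gives 141 − 10 = 131. No deviation. ✓
  Unconnected: audit gives 141 − 20 = 121; no audit gives 190 − 10 = 180. Would deviate. ✗
Neither assignment is incentive-compatible.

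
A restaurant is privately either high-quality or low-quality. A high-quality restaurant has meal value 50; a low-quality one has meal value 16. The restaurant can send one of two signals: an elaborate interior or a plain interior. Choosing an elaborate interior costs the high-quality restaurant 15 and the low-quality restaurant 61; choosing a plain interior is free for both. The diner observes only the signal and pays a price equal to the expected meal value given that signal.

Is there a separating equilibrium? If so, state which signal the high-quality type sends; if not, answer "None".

elaborate interior

Try high-quality → elaborate interior, low-quality → plain interior:
  Under separation the diner infers type exactly: elaborate interior → high-quality (pays 50), plain interior → low-quality (pays 16).
  High-quality: elaborate interior gives 50 − 15 = 35; plain interior gives 16 − 0 = 16. No deviation. ✓
  Low-quality: plain interior gives 16 − 0 = 16; elaborate interior gives 50 − 61 = -11. No deviation. ✓
Both hold — the high-quality type sends elaborate interior.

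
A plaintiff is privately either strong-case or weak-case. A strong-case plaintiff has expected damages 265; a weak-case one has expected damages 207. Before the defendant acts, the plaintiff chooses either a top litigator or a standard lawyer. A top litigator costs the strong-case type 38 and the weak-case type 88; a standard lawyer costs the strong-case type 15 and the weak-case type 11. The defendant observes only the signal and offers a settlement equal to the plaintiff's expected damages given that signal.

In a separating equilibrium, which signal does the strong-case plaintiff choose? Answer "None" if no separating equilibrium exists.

Try strong-case → top litigator, weak-case → standard lawyer:
  If types separate, top litigator earns payment 265 and standard lawyer earns 207.
  Strong-case: top litigator gives 265 − 38 = 227; standard lawyer gives 207 − 15 = 192. No deviation. ✓
  Weak-case: standard lawyer gives 207 − 11 = 196; top litigator gives 265 − 88 = 177. No deviation. ✓
Both hold — the strong-case type sends top litigator.

top litigator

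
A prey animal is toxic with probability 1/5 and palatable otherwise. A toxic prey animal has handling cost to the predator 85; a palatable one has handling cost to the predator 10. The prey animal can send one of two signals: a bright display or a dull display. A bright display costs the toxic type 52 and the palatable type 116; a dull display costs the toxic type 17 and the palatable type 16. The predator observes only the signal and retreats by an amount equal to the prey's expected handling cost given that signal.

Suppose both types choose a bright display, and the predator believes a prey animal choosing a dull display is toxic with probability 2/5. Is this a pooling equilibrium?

No

At the pooled signal (bright display) the predator holds the prior 1/5 and pays 1/5·85 + 4/5·10 = 25. Off-path (dull display) belief 2/5 gives 2/5·85 + 3/5·10 = 40.
Toxic: bright display gives 25 − 52 = -27; dull display gives 40 − 17 = 23. Deviates. ✗
Palatable: bright display gives 25 − 116 = -91; dull display gives 40 − 16 = 24. Deviates. ✗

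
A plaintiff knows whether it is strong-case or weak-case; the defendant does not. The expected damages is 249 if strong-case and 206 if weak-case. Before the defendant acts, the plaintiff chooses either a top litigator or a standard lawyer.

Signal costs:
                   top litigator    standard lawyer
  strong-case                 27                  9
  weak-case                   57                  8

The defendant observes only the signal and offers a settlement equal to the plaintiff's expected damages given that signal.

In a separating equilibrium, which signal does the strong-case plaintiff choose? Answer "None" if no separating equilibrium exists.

Try strong-case → top litigator, weak-case → standard lawyer:
  Under separation the defendant infers type exactly: top litigator → strong-case (pays 249), standard lawyer → weak-case (pays 206).
  Strong-case: top litigator gives 249 − 27 = 222; standard lawyer gives 206 − 9 = 197. No deviation. ✓
  Weak-case: standard lawyer gives 206 − 8 = 198; top litigator gives 249 − 57 = 192. No deviation. ✓
Both hold — the strong-case type sends top litigator.

top litigator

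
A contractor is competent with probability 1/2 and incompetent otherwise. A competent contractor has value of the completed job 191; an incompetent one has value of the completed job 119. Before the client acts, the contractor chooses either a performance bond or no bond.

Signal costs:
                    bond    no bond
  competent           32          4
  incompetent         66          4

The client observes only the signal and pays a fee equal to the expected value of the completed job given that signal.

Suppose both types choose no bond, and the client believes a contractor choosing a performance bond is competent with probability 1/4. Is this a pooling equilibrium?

Yes

On the equilibrium path (no bond) the client holds the prior 1/2 and pays 1/2·191 + 1/2·119 = 155. Off-path (bond) belief 1/4 gives 1/4·191 + 3/4·119 = 137.
Competent: no bond gives 155 − 4 = 151; bond gives 137 − 32 = 105. Stays. ✓
Incompetent: no bond gives 155 − 4 = 151; bond gives 137 − 66 = 71. Stays. ✓
Beliefs are Bayes-consistent on-path and both types best-respond.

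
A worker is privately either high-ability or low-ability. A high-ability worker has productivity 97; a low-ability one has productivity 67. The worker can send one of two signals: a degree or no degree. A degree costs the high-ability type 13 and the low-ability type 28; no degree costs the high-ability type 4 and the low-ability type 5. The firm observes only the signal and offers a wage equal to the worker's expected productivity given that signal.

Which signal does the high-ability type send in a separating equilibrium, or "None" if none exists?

Try high-ability → degree, low-ability → no degree:
  If types separate, degree earns payment 97 and no degree earns 67.
  High-ability: degree gives 97 − 13 = 84; no degree gives 67 − 4 = 63. No deviation. ✓
  Low-ability: no degree gives 67 − 5 = 62; degree gives 97 − 28 = 69. Would deviate. ✗
Try high-ability → no degree, low-ability → degree:
  If types separate, no degree earns payment 97 and degree earns 67.
  High-ability: no degree gives 97 − 4 = 93; degree gives 67 − 13 = 54. No deviation. ✓
  Low-ability: degree gives 67 − 28 = 39; no degree gives 97 − 5 = 92. Would deviate. ✗
Neither assignment is incentive-compatible.

None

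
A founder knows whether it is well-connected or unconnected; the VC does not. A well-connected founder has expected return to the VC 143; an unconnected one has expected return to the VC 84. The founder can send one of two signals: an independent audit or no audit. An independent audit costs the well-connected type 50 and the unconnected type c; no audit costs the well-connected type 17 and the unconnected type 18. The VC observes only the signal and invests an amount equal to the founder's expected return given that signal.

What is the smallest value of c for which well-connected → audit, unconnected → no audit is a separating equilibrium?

Under separation: audit → well-connected (pays 143); no audit → unconnected (pays 84).
Well-connected: 143 − 50 = 93 ≥ 84 − 17 = 67. Holds regardless of c. ✓
Unconnected: 84 − 18 ≥ 143 − c, so c ≥ 143 − 66 = 77.

77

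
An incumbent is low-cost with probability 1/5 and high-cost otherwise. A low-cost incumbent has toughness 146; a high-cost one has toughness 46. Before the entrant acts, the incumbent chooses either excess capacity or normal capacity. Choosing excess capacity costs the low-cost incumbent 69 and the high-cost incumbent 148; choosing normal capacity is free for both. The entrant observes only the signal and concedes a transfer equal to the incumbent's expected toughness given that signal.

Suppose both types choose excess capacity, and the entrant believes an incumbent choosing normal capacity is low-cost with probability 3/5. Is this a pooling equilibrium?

On the equilibrium path (excess capacity) the entrant holds the prior 1/5 and pays 1/5·146 + 4/5·46 = 66. Off-path (normal capacity) belief 3/5 gives 3/5·146 + 2/5·46 = 106.
Low-cost: excess capacity gives 66 − 69 = -3; normal capacity gives 106 − 0 = 106. Deviates. ✗
High-cost: excess capacity gives 66 − 148 = -82; normal capacity gives 106 − 0 = 106. Deviates. ✗

No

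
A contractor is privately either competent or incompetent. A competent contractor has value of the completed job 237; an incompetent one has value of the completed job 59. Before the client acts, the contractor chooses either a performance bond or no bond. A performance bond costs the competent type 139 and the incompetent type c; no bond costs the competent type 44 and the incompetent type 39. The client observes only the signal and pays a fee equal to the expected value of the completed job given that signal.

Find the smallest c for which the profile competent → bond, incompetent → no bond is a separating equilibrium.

Under separation: bond → competent (pays 237); no bond → incompetent (pays 59).
Competent: 237 − 139 = 98 ≥ 59 − 44 = 15. Holds regardless of c. ✓
Incompetent: 59 − 39 ≥ 237 − c, so c ≥ 237 − 20 = 217.

217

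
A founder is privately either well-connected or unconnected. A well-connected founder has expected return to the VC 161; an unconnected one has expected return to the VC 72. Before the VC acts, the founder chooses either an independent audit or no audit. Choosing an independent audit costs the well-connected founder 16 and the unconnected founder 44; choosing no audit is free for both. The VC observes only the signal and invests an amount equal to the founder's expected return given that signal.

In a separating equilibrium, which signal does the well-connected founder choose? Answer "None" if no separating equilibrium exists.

None

Try well-connected → audit, unconnected → no audit:
  If types separate, audit earns payment 161 and no audit earns 72.
  Well-connected: audit gives 161 − 16 = 145; no audit gives 72 − 0 = 72. No deviation. ✓
  Unconnected: no audit gives 72 − 0 = 72; audit gives 161 − 44 = 117. Would deviate. ✗
Try well-connected → no audit, unconnected → audit:
  If types separate, no audit earns payment 161 and audit earns 72.
  Well-connected: no audit gives 161 − 0 = 161; audit gives 72 − 16 = 56. No deviation. ✓
  Unconnected: audit gives 72 − 44 = 28; no audit gives 161 − 0 = 161. Would deviate. ✗
Neither assignment is incentive-compatible.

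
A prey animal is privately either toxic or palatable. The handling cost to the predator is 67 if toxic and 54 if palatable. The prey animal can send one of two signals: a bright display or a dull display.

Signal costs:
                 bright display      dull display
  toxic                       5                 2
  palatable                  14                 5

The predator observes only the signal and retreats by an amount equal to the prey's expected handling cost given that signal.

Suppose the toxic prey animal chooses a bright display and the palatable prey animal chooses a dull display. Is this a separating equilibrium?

No

If types separate, bright display earns payment 67 and dull display earns 54.
Toxic: bright display gives 67 − 5 = 62; dull display gives 54 − 2 = 52. No deviation. ✓
Palatable: dull display gives 54 − 5 = 49; bright display gives 67 − 14 = 53. Would deviate. ✗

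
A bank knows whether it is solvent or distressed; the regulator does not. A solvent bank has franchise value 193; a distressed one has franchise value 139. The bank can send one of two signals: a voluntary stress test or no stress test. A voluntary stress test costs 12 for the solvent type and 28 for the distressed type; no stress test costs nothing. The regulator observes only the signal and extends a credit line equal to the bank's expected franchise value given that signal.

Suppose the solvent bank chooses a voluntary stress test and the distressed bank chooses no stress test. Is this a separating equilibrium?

If types separate, stress test earns payment 193 and no stress test earns 139.
Solvent: stress test gives 193 − 12 = 181; no stress test gives 139 − 0 = 139. No deviation. ✓
Distressed: no stress test gives 139 − 0 = 139; stress test gives 193 − 28 = 165. Would deviate. ✗

No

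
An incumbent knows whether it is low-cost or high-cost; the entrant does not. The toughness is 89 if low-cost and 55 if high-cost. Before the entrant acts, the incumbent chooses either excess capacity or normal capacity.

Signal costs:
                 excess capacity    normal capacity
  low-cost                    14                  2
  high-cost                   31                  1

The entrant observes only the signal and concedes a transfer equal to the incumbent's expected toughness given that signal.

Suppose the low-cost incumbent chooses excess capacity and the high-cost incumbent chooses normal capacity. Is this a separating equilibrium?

Under separation the entrant infers type exactly: excess capacity → low-cost (pays 89), normal capacity → high-cost (pays 55).
Low-cost: excess capacity gives 89 − 14 = 75; normal capacity gives 55 − 2 = 53. No deviation. ✓
High-cost: normal capacity gives 55 − 1 = 54; excess capacity gives 89 − 31 = 58. Would deviate. ✗

No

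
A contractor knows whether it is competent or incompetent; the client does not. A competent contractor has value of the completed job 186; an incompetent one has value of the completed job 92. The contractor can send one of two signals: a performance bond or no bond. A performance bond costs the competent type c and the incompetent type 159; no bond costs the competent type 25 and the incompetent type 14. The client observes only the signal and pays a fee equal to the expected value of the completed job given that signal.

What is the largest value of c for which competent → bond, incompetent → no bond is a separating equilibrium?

Under separation: bond → competent (pays 186); no bond → incompetent (pays 92).
Incompetent: 92 − 14 = 78 ≥ 186 − 159 = 27. Holds regardless of c. ✓
Competent: 186 − c ≥ 92 − 25, so c ≤ 186 − 67 = 119.

119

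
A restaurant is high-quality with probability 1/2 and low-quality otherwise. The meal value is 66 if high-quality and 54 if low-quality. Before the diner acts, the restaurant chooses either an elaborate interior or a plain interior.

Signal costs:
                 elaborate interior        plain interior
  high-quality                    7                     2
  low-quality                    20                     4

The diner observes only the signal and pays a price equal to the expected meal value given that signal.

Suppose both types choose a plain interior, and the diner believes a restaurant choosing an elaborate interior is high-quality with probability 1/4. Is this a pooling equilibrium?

At the pooled signal (plain interior) the diner holds the prior 1/2 and pays 1/2·66 + 1/2·54 = 60. Off-path (elaborate interior) belief 1/4 gives 1/4·66 + 3/4·54 = 57.
High-quality: plain interior gives 60 − 2 = 58; elaborate interior gives 57 − 7 = 50. Stays. ✓
Low-quality: plain interior gives 60 − 4 = 56; elaborate interior gives 57 − 20 = 37. Stays. ✓

Yes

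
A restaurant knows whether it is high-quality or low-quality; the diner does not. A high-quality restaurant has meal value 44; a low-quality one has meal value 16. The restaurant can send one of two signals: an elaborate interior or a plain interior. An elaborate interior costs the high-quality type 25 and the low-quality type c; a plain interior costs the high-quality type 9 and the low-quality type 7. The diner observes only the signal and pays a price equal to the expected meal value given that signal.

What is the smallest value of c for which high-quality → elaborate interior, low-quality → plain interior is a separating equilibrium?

Under separation: elaborate interior → high-quality (pays 44); plain interior → low-quality (pays 16).
High-quality: 44 − 25 = 19 ≥ 16 − 9 = 7. Holds regardless of c. ✓
Low-quality: 16 − 7 ≥ 44 − c, so c ≥ 44 − 9 = 35.

35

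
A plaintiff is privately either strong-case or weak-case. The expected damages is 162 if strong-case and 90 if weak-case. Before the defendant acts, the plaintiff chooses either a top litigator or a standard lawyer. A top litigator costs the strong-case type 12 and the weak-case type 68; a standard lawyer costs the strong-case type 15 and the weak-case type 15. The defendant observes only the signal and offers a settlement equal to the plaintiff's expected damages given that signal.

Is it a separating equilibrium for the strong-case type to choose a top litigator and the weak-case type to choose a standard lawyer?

Under separation the defendant infers type exactly: top litigator → strong-case (pays 162), standard lawyer → weak-case (pays 90).
Strong-case: top litigator gives 162 − 12 = 150; standard lawyer gives 90 − 15 = 75. No deviation. ✓
Weak-case: standard lawyer gives 90 − 15 = 75; top litigator gives 162 − 68 = 94. Would deviate. ✗

No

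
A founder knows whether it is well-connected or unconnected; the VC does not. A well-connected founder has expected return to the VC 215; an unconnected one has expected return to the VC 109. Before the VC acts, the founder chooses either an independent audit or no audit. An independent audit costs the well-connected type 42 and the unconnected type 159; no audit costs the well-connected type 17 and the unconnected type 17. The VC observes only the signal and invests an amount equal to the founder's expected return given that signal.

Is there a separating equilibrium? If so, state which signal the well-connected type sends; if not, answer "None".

Try well-connected → audit, unconnected → no audit:
  If types separate, audit earns payment 215 and no audit earns 109.
  Well-connected: audit gives 215 − 42 = 173; no audit gives 109 − 17 = 92. No deviation. ✓
  Unconnected: no audit gives 109 − 17 = 92; audit gives 215 − 159 = 56. No deviation. ✓
Both hold — the well-connected type sends audit.

audit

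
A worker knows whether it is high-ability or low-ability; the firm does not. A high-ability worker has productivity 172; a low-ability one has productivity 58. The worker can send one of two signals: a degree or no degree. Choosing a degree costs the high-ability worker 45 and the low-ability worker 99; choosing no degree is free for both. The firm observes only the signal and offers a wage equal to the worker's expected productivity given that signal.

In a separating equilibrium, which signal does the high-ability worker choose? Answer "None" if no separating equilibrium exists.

None

Try high-ability → degree, low-ability → no degree:
  Under separation the firm infers type exactly: degree → high-ability (pays 172), no degree → low-ability (pays 58).
  High-ability: degree gives 172 − 45 = 127; no degree gives 58 − 0 = 58. No deviation. ✓
  Low-ability: no degree gives 58 − 0 = 58; degree gives 172 − 99 = 73. Would deviate. ✗
Try high-ability → no degree, low-ability → degree:
  Under separation the firm infers type exactly: no degree → high-ability (pays 172), degree → low-ability (pays 58).
  High-ability: no degree gives 172 − 0 = 172; degree gives 58 − 45 = 13. No deviation. ✓
  Low-ability: degree gives 58 − 99 = -41; no degree gives 172 − 0 = 172. Would deviate. ✗
Neither assignment is incentive-compatible.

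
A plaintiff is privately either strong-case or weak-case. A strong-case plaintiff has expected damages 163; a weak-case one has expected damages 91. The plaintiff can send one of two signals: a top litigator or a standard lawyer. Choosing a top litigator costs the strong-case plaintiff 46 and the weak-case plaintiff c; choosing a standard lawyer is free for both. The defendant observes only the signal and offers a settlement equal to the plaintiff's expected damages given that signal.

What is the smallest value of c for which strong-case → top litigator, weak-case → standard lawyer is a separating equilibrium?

Under separation: top litigator → strong-case (pays 163); standard lawyer → weak-case (pays 91).
Strong-case: 163 − 46 = 117 ≥ 91 − 0 = 91. Holds regardless of c. ✓
Weak-case: 91 − 0 ≥ 163 − c, so c ≥ 163 − 91 = 72.

72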